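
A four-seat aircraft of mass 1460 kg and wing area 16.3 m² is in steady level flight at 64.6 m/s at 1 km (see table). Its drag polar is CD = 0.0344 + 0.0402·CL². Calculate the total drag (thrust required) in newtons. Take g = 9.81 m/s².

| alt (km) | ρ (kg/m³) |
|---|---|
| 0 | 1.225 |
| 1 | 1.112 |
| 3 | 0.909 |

At 1 km, from the table: ρ = 1.112 kg/m³.
Level flight ⇒ L = W = m·g = 1460 × 9.81 = 14323 N.
Dynamic pressure q = 0.5 × 1.112 × 64.6² = 2320 Pa.
Required CL = L/(qS) = 14323/(2320·16.3) = 0.3787.
CD = 0.0344 + 0.0402 × 0.3787² = 0.04017.
D = q·S·CD = 2320 × 16.3 × 0.04017 = 1519 N

D = 1520 N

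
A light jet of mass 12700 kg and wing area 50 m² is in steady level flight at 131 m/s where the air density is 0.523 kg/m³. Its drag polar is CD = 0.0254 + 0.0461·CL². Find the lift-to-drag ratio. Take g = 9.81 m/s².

Level flight ⇒ L = W = m·g = 12700 × 9.81 = 1.2459×10^5 N.
q = ½ρv² = ½ × 0.523 × 131² = 4488 Pa.
CL = 2W/(ρv²S) = 2×1.2459×10^5/(0.523×131²×50) = 0.5552.
CD = 0.0254 + 0.0461 × 0.5552² = 0.03961.
L/D = CL/CD = 0.5552 / 0.03961 = 14

L/D = 14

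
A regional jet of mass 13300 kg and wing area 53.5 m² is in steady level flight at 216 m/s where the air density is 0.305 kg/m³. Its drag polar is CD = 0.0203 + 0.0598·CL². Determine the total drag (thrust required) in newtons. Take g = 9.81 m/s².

Weight W = mg = 13300 × 9.81 = 1.3047×10^5 N; in level flight L = W.
q = ½ρv² = ½ × 0.305 × 216² = 7115 Pa.
CL = W/(q·S) = 1.3047×10^5 / (7115 × 53.5) = 0.3428.
CD = 0.0203 + 0.0598 × 0.3428² = 0.02733.
D = q·S·CD = 7115 × 53.5 × 0.02733 = 10400 N

D = 10400 N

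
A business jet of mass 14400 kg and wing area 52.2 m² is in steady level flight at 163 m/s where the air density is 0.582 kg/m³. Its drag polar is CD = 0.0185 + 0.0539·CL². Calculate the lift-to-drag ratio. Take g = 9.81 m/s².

Weight W = mg = 14400 × 9.81 = 1.4126×10^5 N; in level flight L = W.
Dynamic pressure q = 0.5 × 0.582 × 163² = 7732 Pa.
CL = W/(q·S) = 1.4126×10^5 / (7732 × 52.2) = 0.35.
CD = 0.0185 + 0.0539 × 0.35² = 0.0251.
L/D = CL/CD = 0.35 / 0.0251 = 13.9

L/D = 13.9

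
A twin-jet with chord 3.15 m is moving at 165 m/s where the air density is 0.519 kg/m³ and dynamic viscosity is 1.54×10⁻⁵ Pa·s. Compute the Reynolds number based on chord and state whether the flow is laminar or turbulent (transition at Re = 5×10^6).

Re = 1.75×10^7 (turbulent)

Re = ρ·v·c/μ = 0.519 × 165 × 3.15 / (1.54×10⁻⁵) = 1.75×10^7
Since 1.75×10^7 > 5×10^6, the flow is turbulent.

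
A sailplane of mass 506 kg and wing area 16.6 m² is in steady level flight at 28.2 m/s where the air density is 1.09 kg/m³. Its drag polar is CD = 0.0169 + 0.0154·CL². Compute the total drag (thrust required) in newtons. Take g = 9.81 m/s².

Weight W = mg = 506 × 9.81 = 4963.9 N; in level flight L = W.
q = ½ρv² = ½ × 1.09 × 28.2² = 433.4 Pa.
Required CL = L/(qS) = 4963.9/(433.4·16.6) = 0.6899.
CD = 0.0169 + 0.0154 × 0.6899² = 0.02423.
D = q·S·CD = 433.4 × 16.6 × 0.02423 = 174.3 N

D = 174 N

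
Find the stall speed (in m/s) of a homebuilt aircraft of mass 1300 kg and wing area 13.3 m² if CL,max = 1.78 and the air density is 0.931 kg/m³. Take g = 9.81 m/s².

V_stall = 34 m/s

Stall occurs when L = W at CL,max. W = mg = 1300 × 9.81 = 12750 N.
V_stall = √(2W/(ρ·S·CL,max)) = √(2 × 12750 / (0.931 × 13.3 × 1.78))
V_stall = √1157 = 34 m/s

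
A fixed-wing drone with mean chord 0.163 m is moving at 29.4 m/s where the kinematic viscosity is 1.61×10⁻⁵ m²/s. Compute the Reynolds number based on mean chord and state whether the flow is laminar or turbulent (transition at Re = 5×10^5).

Re = v·c/ν = 29.4 × 0.163 / (1.61×10⁻⁵) = 2.98×10^5
Since 2.98×10^5 < 5×10^5, the flow is laminar.

Re = 2.98×10^5 (laminar)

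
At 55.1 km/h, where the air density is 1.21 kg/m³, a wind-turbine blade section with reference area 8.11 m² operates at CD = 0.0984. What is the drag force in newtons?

D = 113 N

Convert speed: v = 55.1 km/h ÷ 3.6 = 15.31 m/s.
D = ½ρv²S·CD = ½ × 1.21 × 15.31² × 8.11 × 0.0984 = 113 N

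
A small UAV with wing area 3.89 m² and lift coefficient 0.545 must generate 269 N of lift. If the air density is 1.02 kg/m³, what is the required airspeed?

v = 15.8 m/s

L = ½ρv²S·CL ⇒ v = √(2L/(ρ·S·CL))
v = √(2 × 269 / (1.02 × 3.89 × 0.545)) = √248.8 = 15.8 m/s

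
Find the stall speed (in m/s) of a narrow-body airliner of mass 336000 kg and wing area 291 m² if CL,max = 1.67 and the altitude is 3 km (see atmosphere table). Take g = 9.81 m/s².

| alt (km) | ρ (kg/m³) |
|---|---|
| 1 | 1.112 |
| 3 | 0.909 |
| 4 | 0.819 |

V_stall = 122 m/s

At 3 km, from the table: ρ = 0.909 kg/m³.
Weight W = mg = 336000 × 9.81 = 3.296×10^6 N.
From L = ½ρV²S·CL,max = W: V_stall = √(2W/(ρSCL,max)) = √(2·3.296×10^6/(0.909·291·1.67))
V_stall = √14920 = 122 m/s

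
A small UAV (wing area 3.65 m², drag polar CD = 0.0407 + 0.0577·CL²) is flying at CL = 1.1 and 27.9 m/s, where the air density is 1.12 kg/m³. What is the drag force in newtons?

CD = 0.0407 + 0.0577 × 1.1² = 0.1105
D = ½ρv²S·CD = ½ × 1.12 × 27.9² × 3.65 × 0.1105 = 176 N

D = 176 N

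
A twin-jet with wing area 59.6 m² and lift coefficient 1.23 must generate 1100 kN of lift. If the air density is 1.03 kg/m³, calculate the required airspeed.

v = 171 m/s

L = ½ρv²S·CL ⇒ v = √(2L/(ρ·S·CL))
v = √(2 × 1.1×10^6 / (1.03 × 59.6 × 1.23)) = √29140 = 171 m/s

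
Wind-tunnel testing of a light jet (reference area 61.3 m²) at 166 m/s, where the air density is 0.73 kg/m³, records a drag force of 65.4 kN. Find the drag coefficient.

From D = ½ρv²S·CD, rearranging gives CD = 2D/(ρv²S).
CD = 2 × 65400 / (0.73 × 166² × 61.3) = 0.106

CD = 0.106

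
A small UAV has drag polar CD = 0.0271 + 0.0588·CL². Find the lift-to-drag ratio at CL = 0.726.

L/D = 12.5

CD = 0.0271 + 0.0588 × 0.726² = 0.05809
L/D = CL/CD = 0.726 / 0.05809 = 12.5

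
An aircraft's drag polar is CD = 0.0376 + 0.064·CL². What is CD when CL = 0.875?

CD = 0.0376 + 0.064 × 0.875² = 0.0376 + 0.049 = 0.0866

CD = 0.0866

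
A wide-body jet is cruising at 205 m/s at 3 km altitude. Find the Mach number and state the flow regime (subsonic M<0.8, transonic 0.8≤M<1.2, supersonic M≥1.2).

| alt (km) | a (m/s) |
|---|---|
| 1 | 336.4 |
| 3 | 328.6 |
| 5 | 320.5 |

M = 0.624 (subsonic)

At 3 km, from the table: a = 328.6 m/s.
M = v/a = 205 / 328.6 = 0.624
M = 0.624 → subsonic.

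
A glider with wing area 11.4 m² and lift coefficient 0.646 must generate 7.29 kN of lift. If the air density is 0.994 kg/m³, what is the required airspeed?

v = 44.6 m/s

L = ½ρv²S·CL ⇒ v = √(2L/(ρ·S·CL))
v = √(2 × 7290 / (0.994 × 11.4 × 0.646)) = √1992 = 44.6 m/s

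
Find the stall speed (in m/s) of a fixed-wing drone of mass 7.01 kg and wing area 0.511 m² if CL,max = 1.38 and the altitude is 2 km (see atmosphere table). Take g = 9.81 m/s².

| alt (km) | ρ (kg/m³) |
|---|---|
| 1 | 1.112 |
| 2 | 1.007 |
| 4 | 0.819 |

V_stall = 13.9 m/s

At 2 km, from the table: ρ = 1.007 kg/m³.
At stall, lift equals weight: L = W = m·g = 7.01 × 9.81 = 68.77 N.
V_stall = √(2W/(ρ·S·CL,max)) = √(2 × 68.77 / (1.007 × 0.511 × 1.38))
V_stall = √193.7 = 13.9 m/s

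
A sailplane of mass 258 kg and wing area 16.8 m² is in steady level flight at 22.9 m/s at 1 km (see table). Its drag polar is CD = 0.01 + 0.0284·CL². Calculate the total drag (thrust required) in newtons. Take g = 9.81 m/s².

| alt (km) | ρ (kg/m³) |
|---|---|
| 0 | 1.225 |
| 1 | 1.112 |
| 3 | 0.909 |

D = 86.1 N

At 1 km, from the table: ρ = 1.112 kg/m³.
Weight W = mg = 258 × 9.81 = 2531 N; in level flight L = W.
Dynamic pressure q = 0.5 × 1.112 × 22.9² = 291.6 Pa.
Required CL = L/(qS) = 2531/(291.6·16.8) = 0.5167.
CD = 0.01 + 0.0284 × 0.5167² = 0.01758.
D = q·S·CD = 291.6 × 16.8 × 0.01758 = 86.12 N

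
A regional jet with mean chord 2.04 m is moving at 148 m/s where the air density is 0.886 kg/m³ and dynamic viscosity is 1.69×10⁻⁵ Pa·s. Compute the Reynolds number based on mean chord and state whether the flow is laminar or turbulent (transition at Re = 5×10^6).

Re = 1.58×10^7 (turbulent)

Re = ρ·v·c/μ = 0.886 × 148 × 2.04 / (1.69×10⁻⁵) = 1.58×10^7
Since 1.58×10^7 > 5×10^6, the flow is turbulent.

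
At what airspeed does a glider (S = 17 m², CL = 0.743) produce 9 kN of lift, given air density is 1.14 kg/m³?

v = 35.4 m/s

L = ½ρv²S·CL ⇒ v = √(2L/(ρ·S·CL))
v = √(2 × 9000 / (1.14 × 17 × 0.743)) = √1250 = 35.4 m/s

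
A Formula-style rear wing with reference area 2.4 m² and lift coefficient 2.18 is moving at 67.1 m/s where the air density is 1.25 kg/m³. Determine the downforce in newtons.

L = ½ρv²S·CL = ½ × 1.25 × 67.1² × 2.4 × 2.18 = 14700 N ≈ 14.7 kN

L = 14700 N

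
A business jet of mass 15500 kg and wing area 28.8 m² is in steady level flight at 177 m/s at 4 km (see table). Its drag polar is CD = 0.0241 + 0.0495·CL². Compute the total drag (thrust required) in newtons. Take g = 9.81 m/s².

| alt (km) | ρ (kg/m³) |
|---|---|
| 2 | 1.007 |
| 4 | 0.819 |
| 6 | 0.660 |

D = 12000 N

At 4 km, from the table: ρ = 0.819 kg/m³.
Level flight ⇒ L = W = m·g = 15500 × 9.81 = 1.5206×10^5 N.
q = ½ρv² = ½ × 0.819 × 177² = 12830 Pa.
CL = W/(q·S) = 1.5206×10^5 / (12830 × 28.8) = 0.4115.
CD = 0.0241 + 0.0495 × 0.4115² = 0.03248.
D = q·S·CD = 12830 × 28.8 × 0.03248 = 12000 N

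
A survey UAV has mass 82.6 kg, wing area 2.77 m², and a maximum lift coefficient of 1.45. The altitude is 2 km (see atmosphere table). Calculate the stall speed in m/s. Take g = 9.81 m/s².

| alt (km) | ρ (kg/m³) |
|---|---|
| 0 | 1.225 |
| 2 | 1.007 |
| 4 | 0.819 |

V_stall = 20 m/s

At 2 km, from the table: ρ = 1.007 kg/m³.
Stall occurs when L = W at CL,max. W = mg = 82.6 × 9.81 = 810.3 N.
V_stall = √(2W/(ρ·S·CL,max)) = √(2 × 810.3 / (1.007 × 2.77 × 1.45))
V_stall = √400.7 = 20 m/s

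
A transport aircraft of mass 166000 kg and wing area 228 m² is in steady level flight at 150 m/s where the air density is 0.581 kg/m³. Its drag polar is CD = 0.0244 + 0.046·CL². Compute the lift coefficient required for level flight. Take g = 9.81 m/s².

CL = 1.09

In steady level flight, lift balances weight: W = mg = 166000 × 9.81 = 1.6285×10^6 N.
q = ½ρv² = ½ × 0.581 × 150² = 6536 Pa.
CL = W/(q·S) = 1.6285×10^6 / (6536 × 228) = 1.093.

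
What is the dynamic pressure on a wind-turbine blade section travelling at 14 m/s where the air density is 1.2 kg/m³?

q = 118 Pa

q = ½ρv² = ½ × 1.2 × 14² = 118 Pa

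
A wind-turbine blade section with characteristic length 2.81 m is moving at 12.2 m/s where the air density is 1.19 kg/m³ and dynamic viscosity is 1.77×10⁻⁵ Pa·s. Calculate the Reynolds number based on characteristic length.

Re = 2.3×10^6

Re = ρ·v·c/μ = 1.19 × 12.2 × 2.81 / (1.77×10⁻⁵) = 2.3×10^6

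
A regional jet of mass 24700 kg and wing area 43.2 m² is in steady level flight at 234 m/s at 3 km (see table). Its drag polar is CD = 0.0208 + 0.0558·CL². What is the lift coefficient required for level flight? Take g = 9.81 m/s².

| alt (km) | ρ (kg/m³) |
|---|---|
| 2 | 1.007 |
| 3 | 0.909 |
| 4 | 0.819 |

At 3 km, from the table: ρ = 0.909 kg/m³.
Level flight ⇒ L = W = m·g = 24700 × 9.81 = 2.4231×10^5 N.
q = ½ρv² = ½ × 0.909 × 234² = 24890 Pa.
CL = W/(q·S) = 2.4231×10^5 / (24890 × 43.2) = 0.2254.

CL = 0.225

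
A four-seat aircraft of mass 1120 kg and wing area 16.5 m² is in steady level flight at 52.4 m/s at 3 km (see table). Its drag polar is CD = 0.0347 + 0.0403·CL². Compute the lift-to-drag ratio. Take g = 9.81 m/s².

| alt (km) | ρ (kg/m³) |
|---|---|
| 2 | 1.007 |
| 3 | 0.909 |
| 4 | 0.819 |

L/D = 11.6

At 3 km, from the table: ρ = 0.909 kg/m³.
In steady level flight, lift balances weight: W = mg = 1120 × 9.81 = 10987 N.
q = ½ρv² = ½ × 0.909 × 52.4² = 1248 Pa.
CL = 2W/(ρv²S) = 2×10987/(0.909×52.4²×16.5) = 0.5336.
CD = 0.0347 + 0.0403 × 0.5336² = 0.04617.
L/D = CL/CD = 0.5336 / 0.04617 = 11.6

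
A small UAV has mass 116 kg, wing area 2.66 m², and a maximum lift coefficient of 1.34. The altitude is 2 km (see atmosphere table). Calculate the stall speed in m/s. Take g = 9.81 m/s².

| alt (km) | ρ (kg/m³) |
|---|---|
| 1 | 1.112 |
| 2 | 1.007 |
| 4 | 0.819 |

At 2 km, from the table: ρ = 1.007 kg/m³.
Weight W = mg = 116 × 9.81 = 1138 N.
V_stall = √(2W/(ρ·S·CL,max)) = √(2 × 1138 / (1.007 × 2.66 × 1.34))
V_stall = √634.1 = 25.2 m/s

V_stall = 25.2 m/s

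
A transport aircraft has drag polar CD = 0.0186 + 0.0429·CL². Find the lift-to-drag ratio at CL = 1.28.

CD = 0.0186 + 0.0429 × 1.28² = 0.08889
L/D = CL/CD = 1.28 / 0.08889 = 14.4

L/D = 14.4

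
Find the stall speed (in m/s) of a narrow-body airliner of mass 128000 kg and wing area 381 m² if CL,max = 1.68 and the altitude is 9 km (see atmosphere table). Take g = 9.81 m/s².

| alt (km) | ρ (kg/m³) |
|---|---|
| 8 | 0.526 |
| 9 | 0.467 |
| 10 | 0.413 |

V_stall = 91.7 m/s

At 9 km, from the table: ρ = 0.467 kg/m³.
Stall occurs when L = W at CL,max. W = mg = 128000 × 9.81 = 1.256×10^6 N.
V_stall = √(2W/(ρ·S·CL,max)) = √(2 × 1.256×10^6 / (0.467 × 381 × 1.68))
V_stall = √8402 = 91.7 m/s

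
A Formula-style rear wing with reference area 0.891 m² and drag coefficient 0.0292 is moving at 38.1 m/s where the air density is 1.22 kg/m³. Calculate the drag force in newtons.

D = ½ρv²S·CD = ½ × 1.22 × 38.1² × 0.891 × 0.0292 = 23 N

D = 23 N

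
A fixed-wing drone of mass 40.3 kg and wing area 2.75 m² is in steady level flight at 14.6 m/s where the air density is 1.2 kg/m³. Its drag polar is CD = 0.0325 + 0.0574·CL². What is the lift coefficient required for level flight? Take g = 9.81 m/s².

Weight W = mg = 40.3 × 9.81 = 395.34 N; in level flight L = W.
q = ½ρv² = ½ × 1.2 × 14.6² = 127.9 Pa.
CL = 2W/(ρv²S) = 2×395.34/(1.2×14.6²×2.75) = 1.124.

CL = 1.12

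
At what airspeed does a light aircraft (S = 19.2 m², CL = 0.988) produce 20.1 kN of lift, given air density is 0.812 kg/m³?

v = 51.1 m/s

L = ½ρv²S·CL ⇒ v = √(2L/(ρ·S·CL))
v = √(2 × 20100 / (0.812 × 19.2 × 0.988)) = √2610 = 51.1 m/s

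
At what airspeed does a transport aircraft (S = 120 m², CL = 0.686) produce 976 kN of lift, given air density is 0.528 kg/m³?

L = ½ρv²S·CL ⇒ v = √(2L/(ρ·S·CL))
v = √(2 × 9.76×10^5 / (0.528 × 120 × 0.686)) = √44910 = 212 m/s

v = 212 m/s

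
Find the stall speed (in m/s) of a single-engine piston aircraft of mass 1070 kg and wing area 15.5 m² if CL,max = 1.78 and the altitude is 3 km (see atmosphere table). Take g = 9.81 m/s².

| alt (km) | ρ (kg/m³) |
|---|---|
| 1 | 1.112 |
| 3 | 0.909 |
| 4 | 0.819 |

V_stall = 28.9 m/s

At 3 km, from the table: ρ = 0.909 kg/m³.
Stall occurs when L = W at CL,max. W = mg = 1070 × 9.81 = 10500 N.
V_stall = √(2W/(ρ·S·CL,max)) = √(2 × 10500 / (0.909 × 15.5 × 1.78))
V_stall = √837.1 = 28.9 m/s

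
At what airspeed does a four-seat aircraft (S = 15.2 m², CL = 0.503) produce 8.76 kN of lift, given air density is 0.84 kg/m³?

L = ½ρv²S·CL ⇒ v = √(2L/(ρ·S·CL))
v = √(2 × 8760 / (0.84 × 15.2 × 0.503)) = √2728 = 52.2 m/s

v = 52.2 m/s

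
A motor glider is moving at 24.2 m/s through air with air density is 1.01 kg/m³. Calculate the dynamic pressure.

q = 296 Pa

q = ½ρv² = ½ × 1.01 × 24.2² = 296 Pa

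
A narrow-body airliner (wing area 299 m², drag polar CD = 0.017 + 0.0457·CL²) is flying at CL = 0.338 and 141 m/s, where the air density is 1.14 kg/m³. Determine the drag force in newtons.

CD = 0.017 + 0.0457 × 0.338² = 0.02222
D = ½ρv²S·CD = ½ × 1.14 × 141² × 299 × 0.02222 = 75300 N

D = 75300 N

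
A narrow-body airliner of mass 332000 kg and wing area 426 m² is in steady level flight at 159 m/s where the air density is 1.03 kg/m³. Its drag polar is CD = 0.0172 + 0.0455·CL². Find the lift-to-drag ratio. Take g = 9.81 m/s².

L/D = 17.9

In steady level flight, lift balances weight: W = mg = 332000 × 9.81 = 3.2569×10^6 N.
Dynamic pressure q = 0.5 × 1.03 × 159² = 13020 Pa.
Required CL = L/(qS) = 3.2569×10^6/(13020·426) = 0.5872.
CD = 0.0172 + 0.0455 × 0.5872² = 0.03289.
L/D = CL/CD = 0.5872 / 0.03289 = 17.9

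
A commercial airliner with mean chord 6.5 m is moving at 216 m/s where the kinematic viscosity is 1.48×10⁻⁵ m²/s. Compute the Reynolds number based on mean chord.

Re = v·c/ν = 216 × 6.5 / (1.48×10⁻⁵) = 9.49×10^7

Re = 9.49×10^7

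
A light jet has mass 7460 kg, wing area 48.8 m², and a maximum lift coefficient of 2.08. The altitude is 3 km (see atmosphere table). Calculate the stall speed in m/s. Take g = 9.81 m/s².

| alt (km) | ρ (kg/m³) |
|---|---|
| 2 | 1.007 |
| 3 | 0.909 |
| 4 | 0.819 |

V_stall = 39.8 m/s

At 3 km, from the table: ρ = 0.909 kg/m³.
At stall, lift equals weight: L = W = m·g = 7460 × 9.81 = 73180 N.
V_stall = √(2W/(ρ·S·CL,max)) = √(2 × 73180 / (0.909 × 48.8 × 2.08))
V_stall = √1586 = 39.8 m/s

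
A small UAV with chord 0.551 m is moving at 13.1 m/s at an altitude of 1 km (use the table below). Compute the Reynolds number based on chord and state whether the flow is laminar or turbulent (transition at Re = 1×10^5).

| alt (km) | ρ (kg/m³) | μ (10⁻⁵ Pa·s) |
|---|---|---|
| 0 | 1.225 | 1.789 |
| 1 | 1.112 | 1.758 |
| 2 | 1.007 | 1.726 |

Re = 4.57×10^5 (turbulent)

At 1 km, from the table: ρ = 1.112 kg/m³, μ = 1.758×10⁻⁵ Pa·s.
Re = ρ·v·c/μ = 1.112 × 13.1 × 0.551 / (1.758×10⁻⁵) = 4.57×10^5
Since 4.57×10^5 > 1×10^5, the flow is turbulent.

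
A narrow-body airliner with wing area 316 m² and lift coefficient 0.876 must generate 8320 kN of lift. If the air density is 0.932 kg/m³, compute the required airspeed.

v = 254 m/s

L = ½ρv²S·CL ⇒ v = √(2L/(ρ·S·CL))
v = √(2 × 8.32×10^6 / (0.932 × 316 × 0.876)) = √64500 = 254 m/s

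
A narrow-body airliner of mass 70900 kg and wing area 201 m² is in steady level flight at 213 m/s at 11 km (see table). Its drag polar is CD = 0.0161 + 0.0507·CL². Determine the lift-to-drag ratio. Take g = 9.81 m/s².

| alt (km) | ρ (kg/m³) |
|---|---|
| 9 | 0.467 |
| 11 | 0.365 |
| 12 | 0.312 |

At 11 km, from the table: ρ = 0.365 kg/m³.
Weight W = mg = 70900 × 9.81 = 6.9553×10^5 N; in level flight L = W.
Dynamic pressure q = 0.5 × 0.365 × 213² = 8280 Pa.
Required CL = L/(qS) = 6.9553×10^5/(8280·201) = 0.4179.
CD = 0.0161 + 0.0507 × 0.4179² = 0.02496.
L/D = CL/CD = 0.4179 / 0.02496 = 16.7

L/D = 16.7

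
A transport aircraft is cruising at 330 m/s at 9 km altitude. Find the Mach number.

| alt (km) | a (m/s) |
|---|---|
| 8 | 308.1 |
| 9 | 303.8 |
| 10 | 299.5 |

At 9 km, from the table: a = 303.8 m/s.
M = v/a = 330 / 303.8 = 1.09

M = 1.09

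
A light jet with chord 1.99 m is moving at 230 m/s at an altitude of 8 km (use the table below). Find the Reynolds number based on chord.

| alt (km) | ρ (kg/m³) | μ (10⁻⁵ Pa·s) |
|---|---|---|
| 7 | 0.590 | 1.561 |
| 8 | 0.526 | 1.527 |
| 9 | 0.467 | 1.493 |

At 8 km, from the table: ρ = 0.526 kg/m³, μ = 1.527×10⁻⁵ Pa·s.
Re = ρ·v·c/μ = 0.526 × 230 × 1.99 / (1.527×10⁻⁵) = 1.58×10^7

Re = 1.58×10^7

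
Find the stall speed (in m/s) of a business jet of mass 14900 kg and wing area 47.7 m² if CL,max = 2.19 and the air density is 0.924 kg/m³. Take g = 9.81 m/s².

V_stall = 55 m/s

At stall, lift equals weight: L = W = m·g = 14900 × 9.81 = 1.462×10^5 N.
V_stall = √(2W/(ρ·S·CL,max)) = √(2 × 1.462×10^5 / (0.924 × 47.7 × 2.19))
V_stall = √3029 = 55 m/s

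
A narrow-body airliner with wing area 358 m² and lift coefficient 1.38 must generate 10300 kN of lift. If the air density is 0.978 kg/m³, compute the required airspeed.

L = ½ρv²S·CL ⇒ v = √(2L/(ρ·S·CL))
v = √(2 × 1.03×10^7 / (0.978 × 358 × 1.38)) = √42630 = 206 m/s

v = 206 m/s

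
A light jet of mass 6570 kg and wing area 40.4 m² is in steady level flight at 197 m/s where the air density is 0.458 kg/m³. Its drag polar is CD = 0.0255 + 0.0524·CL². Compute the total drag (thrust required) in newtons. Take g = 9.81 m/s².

Weight W = mg = 6570 × 9.81 = 64452 N; in level flight L = W.
Dynamic pressure q = 0.5 × 0.458 × 197² = 8887 Pa.
CL = W/(q·S) = 64452 / (8887 × 40.4) = 0.1795.
CD = 0.0255 + 0.0524 × 0.1795² = 0.02719.
D = q·S·CD = 8887 × 40.4 × 0.02719 = 9762 N

D = 9760 N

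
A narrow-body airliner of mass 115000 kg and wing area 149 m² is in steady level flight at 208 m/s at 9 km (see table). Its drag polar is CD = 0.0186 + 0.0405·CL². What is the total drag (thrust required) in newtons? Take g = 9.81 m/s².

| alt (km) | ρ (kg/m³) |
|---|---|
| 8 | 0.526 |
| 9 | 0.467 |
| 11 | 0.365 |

D = 62200 N

At 9 km, from the table: ρ = 0.467 kg/m³.
Weight W = mg = 115000 × 9.81 = 1.1282×10^6 N; in level flight L = W.
q = ½ρv² = ½ × 0.467 × 208² = 10100 Pa.
CL = W/(q·S) = 1.1282×10^6 / (10100 × 149) = 0.7495.
CD = 0.0186 + 0.0405 × 0.7495² = 0.04135.
D = q·S·CD = 10100 × 149 × 0.04135 = 62240 N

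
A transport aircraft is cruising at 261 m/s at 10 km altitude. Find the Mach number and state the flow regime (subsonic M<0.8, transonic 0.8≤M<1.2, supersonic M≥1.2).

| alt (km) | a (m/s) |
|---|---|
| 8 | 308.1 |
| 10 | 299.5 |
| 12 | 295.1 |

M = 0.871 (transonic)

At 10 km, from the table: a = 299.5 m/s.
M = v/a = 261 / 299.5 = 0.871
M = 0.871 → transonic.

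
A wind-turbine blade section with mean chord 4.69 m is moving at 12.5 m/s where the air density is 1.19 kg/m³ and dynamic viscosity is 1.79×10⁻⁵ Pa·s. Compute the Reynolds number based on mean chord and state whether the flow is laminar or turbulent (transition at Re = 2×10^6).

Re = 3.9×10^6 (turbulent)

Re = ρ·v·c/μ = 1.19 × 12.5 × 4.69 / (1.79×10⁻⁵) = 3.9×10^6
Since 3.9×10^6 > 2×10^6, the flow is turbulent.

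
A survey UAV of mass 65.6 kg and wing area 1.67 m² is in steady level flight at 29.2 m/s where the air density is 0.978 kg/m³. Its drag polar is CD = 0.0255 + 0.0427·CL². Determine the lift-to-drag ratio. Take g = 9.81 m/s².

Level flight ⇒ L = W = m·g = 65.6 × 9.81 = 643.54 N.
Dynamic pressure q = 0.5 × 0.978 × 29.2² = 416.9 Pa.
CL = W/(q·S) = 643.54 / (416.9 × 1.67) = 0.9242.
CD = 0.0255 + 0.0427 × 0.9242² = 0.06197.
L/D = CL/CD = 0.9242 / 0.06197 = 14.9

L/D = 14.9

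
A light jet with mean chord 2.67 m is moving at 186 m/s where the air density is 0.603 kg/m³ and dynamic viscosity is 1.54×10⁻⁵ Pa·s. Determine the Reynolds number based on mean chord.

Re = ρ·v·c/μ = 0.603 × 186 × 2.67 / (1.54×10⁻⁵) = 1.94×10^7

Re = 1.94×10^7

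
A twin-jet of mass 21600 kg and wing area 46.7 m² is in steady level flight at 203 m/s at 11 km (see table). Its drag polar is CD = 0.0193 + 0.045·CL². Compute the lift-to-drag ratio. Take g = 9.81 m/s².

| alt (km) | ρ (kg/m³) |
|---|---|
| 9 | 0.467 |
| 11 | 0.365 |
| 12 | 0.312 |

At 11 km, from the table: ρ = 0.365 kg/m³.
Level flight ⇒ L = W = m·g = 21600 × 9.81 = 2.119×10^5 N.
q = ½ρv² = ½ × 0.365 × 203² = 7521 Pa.
CL = 2W/(ρv²S) = 2×2.119×10^5/(0.365×203²×46.7) = 0.6033.
CD = 0.0193 + 0.045 × 0.6033² = 0.03568.
L/D = CL/CD = 0.6033 / 0.03568 = 16.9

L/D = 16.9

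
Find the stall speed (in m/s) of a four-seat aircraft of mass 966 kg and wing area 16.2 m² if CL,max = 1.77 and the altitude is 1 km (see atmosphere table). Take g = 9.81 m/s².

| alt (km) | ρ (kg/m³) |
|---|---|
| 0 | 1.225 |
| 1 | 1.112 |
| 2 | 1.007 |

At 1 km, from the table: ρ = 1.112 kg/m³.
Stall occurs when L = W at CL,max. W = mg = 966 × 9.81 = 9476 N.
V_stall = √(2W/(ρ·S·CL,max)) = √(2 × 9476 / (1.112 × 16.2 × 1.77))
V_stall = √594.4 = 24.4 m/s

V_stall = 24.4 m/s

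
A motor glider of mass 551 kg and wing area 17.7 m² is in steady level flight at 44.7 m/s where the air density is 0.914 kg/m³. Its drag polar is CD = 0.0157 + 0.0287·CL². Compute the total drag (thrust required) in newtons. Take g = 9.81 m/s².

Level flight ⇒ L = W = m·g = 551 × 9.81 = 5405.3 N.
Dynamic pressure q = 0.5 × 0.914 × 44.7² = 913.1 Pa.
Required CL = L/(qS) = 5405.3/(913.1·17.7) = 0.3344.
CD = 0.0157 + 0.0287 × 0.3344² = 0.01891.
D = q·S·CD = 913.1 × 17.7 × 0.01891 = 305.6 N

D = 306 N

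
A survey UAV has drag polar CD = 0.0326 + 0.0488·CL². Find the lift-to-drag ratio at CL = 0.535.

CD = 0.0326 + 0.0488 × 0.535² = 0.04657
L/D = CL/CD = 0.535 / 0.04657 = 11.5

L/D = 11.5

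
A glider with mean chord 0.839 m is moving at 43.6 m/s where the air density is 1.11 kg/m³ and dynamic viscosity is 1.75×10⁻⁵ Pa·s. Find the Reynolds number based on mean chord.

Re = 2.32×10^6

Re = ρ·v·c/μ = 1.11 × 43.6 × 0.839 / (1.75×10⁻⁵) = 2.32×10^6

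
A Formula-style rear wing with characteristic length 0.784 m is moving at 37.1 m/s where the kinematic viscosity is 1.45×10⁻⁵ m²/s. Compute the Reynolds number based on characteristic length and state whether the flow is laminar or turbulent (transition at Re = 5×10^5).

Re = v·c/ν = 37.1 × 0.784 / (1.45×10⁻⁵) = 2.01×10^6
Since 2.01×10^6 > 5×10^5, the flow is turbulent.

Re = 2.01×10^6 (turbulent)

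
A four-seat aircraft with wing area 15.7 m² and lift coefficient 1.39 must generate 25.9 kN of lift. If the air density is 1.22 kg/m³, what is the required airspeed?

L = ½ρv²S·CL ⇒ v = √(2L/(ρ·S·CL))
v = √(2 × 25900 / (1.22 × 15.7 × 1.39)) = √1946 = 44.1 m/s

v = 44.1 m/s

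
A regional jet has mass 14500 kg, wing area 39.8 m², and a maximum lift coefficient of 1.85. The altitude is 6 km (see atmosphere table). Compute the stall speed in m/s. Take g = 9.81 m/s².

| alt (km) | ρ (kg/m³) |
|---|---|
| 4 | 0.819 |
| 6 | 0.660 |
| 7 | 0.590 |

V_stall = 76.5 m/s

At 6 km, from the table: ρ = 0.660 kg/m³.
Stall occurs when L = W at CL,max. W = mg = 14500 × 9.81 = 1.422×10^5 N.
V_stall = √(2W/(ρ·S·CL,max)) = √(2 × 1.422×10^5 / (0.66 × 39.8 × 1.85))
V_stall = √5854 = 76.5 m/s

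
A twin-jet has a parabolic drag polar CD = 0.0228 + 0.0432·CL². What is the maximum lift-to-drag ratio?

(L/D)max = 15.9

For CD = CD0 + K·CL², (L/D)max occurs at CL* = √(CD0/K) and equals 1/(2√(K·CD0)).
(L/D)max = 1/(2√(0.0432 × 0.0228)) = 1/(2 × 0.03138) = 15.9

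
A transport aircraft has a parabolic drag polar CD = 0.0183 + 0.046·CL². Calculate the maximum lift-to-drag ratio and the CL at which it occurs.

For CD = CD0 + K·CL², (L/D)max occurs at CL* = √(CD0/K) and equals 1/(2√(K·CD0)).
(L/D)max = 1/(2√(0.046 × 0.0183)) = 1/(2 × 0.02901) = 17.2
CL* = √(0.0183/0.046) = 0.631

(L/D)max = 17.2, at CL = 0.631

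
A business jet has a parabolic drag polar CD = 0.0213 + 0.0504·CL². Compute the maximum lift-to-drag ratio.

(L/D)max = 15.3

For CD = CD0 + K·CL², (L/D)max occurs at CL* = √(CD0/K) and equals 1/(2√(K·CD0)).
(L/D)max = 1/(2√(0.0504 × 0.0213)) = 1/(2 × 0.03276) = 15.3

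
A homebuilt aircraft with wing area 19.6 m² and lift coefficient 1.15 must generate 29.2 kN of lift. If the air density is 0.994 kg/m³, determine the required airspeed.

v = 51.1 m/s

L = ½ρv²S·CL ⇒ v = √(2L/(ρ·S·CL))
v = √(2 × 29200 / (0.994 × 19.6 × 1.15)) = √2607 = 51.1 m/s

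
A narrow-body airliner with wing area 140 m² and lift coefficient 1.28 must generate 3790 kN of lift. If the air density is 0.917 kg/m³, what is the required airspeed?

L = ½ρv²S·CL ⇒ v = √(2L/(ρ·S·CL))
v = √(2 × 3.79×10^6 / (0.917 × 140 × 1.28)) = √46130 = 215 m/s

v = 215 m/s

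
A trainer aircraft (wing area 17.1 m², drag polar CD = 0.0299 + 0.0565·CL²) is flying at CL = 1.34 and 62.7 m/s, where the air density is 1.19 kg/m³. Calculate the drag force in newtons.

D = 5250 N

CD = 0.0299 + 0.0565 × 1.34² = 0.1314
D = ½ρv²S·CD = ½ × 1.19 × 62.7² × 17.1 × 0.1314 = 5250 N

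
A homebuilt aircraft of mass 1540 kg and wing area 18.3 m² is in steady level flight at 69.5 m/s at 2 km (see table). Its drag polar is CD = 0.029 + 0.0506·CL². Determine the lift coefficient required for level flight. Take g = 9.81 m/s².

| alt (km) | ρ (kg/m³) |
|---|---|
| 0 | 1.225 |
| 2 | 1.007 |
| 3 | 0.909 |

At 2 km, from the table: ρ = 1.007 kg/m³.
Level flight ⇒ L = W = m·g = 1540 × 9.81 = 15107 N.
Dynamic pressure q = 0.5 × 1.007 × 69.5² = 2432 Pa.
CL = W/(q·S) = 15107 / (2432 × 18.3) = 0.3394.

CL = 0.339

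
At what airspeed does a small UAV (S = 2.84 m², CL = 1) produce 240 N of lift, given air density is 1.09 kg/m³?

L = ½ρv²S·CL ⇒ v = √(2L/(ρ·S·CL))
v = √(2 × 240 / (1.09 × 2.84 × 1)) = √155.1 = 12.5 m/s

v = 12.5 m/s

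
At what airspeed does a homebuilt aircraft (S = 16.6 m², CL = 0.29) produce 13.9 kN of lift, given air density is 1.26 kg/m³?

v = 67.7 m/s

L = ½ρv²S·CL ⇒ v = √(2L/(ρ·S·CL))
v = √(2 × 13900 / (1.26 × 16.6 × 0.29)) = √4583 = 67.7 m/s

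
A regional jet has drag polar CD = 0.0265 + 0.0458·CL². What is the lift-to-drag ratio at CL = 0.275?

L/D = 9.18

CD = 0.0265 + 0.0458 × 0.275² = 0.02996
L/D = CL/CD = 0.275 / 0.02996 = 9.18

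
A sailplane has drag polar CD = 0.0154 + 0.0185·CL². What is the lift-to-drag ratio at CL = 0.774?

CD = 0.0154 + 0.0185 × 0.774² = 0.02648
L/D = CL/CD = 0.774 / 0.02648 = 29.2

L/D = 29.2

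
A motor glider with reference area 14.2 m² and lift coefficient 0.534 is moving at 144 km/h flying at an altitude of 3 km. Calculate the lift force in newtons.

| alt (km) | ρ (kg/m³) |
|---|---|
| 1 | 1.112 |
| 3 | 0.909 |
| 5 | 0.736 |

At 3 km, from the table: ρ = 0.909 kg/m³.
Convert speed: v = 144 km/h ÷ 3.6 = 40 m/s.
Dynamic pressure q = ½ρv² = ½ × 0.909 × 40² = 727.2 Pa.
L = q·S·CL = 727.2 × 14.2 × 0.534 = 5510 N ≈ 5.51 kN

L = 5510 N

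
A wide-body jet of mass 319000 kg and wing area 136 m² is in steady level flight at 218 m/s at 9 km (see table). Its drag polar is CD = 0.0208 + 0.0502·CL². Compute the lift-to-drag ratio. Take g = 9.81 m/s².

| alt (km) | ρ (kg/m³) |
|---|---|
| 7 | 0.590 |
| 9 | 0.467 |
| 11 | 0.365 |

At 9 km, from the table: ρ = 0.467 kg/m³.
Weight W = mg = 319000 × 9.81 = 3.1294×10^6 N; in level flight L = W.
q = ½ρv² = ½ × 0.467 × 218² = 11100 Pa.
CL = 2W/(ρv²S) = 2×3.1294×10^6/(0.467×218²×136) = 2.074.
CD = 0.0208 + 0.0502 × 2.074² = 0.2366.
L/D = CL/CD = 2.074 / 0.2366 = 8.76

L/D = 8.76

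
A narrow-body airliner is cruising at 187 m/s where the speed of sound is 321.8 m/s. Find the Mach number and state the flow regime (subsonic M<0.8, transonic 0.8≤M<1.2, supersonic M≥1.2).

M = 0.581 (subsonic)

M = v/a = 187 / 321.8 = 0.581
M = 0.581 → subsonic.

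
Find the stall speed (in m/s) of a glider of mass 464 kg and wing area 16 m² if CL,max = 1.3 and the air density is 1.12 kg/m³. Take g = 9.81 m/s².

V_stall = 19.8 m/s

At stall, lift equals weight: L = W = m·g = 464 × 9.81 = 4552 N.
V_stall = √(2W/(ρ·S·CL,max)) = √(2 × 4552 / (1.12 × 16 × 1.3))
V_stall = √390.8 = 19.8 m/s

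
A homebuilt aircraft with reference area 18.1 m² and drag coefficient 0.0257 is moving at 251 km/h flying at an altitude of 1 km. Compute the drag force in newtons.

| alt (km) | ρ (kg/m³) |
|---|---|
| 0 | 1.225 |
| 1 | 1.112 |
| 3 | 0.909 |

D = 1260 N

At 1 km, from the table: ρ = 1.112 kg/m³.
Convert speed: v = 251 km/h ÷ 3.6 = 69.72 m/s.
D = ½ρv²S·CD = ½ × 1.112 × 69.72² × 18.1 × 0.0257 = 1260 N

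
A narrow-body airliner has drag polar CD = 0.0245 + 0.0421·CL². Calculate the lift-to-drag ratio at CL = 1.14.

CD = 0.0245 + 0.0421 × 1.14² = 0.07921
L/D = CL/CD = 1.14 / 0.07921 = 14.4

L/D = 14.4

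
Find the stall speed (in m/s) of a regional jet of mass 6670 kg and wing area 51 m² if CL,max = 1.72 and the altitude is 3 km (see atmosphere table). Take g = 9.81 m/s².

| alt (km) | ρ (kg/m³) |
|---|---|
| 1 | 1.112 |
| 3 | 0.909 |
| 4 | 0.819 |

V_stall = 40.5 m/s

At 3 km, from the table: ρ = 0.909 kg/m³.
At stall, lift equals weight: L = W = m·g = 6670 × 9.81 = 65430 N.
From L = ½ρV²S·CL,max = W: V_stall = √(2W/(ρSCL,max)) = √(2·65430/(0.909·51·1.72))
V_stall = √1641 = 40.5 m/s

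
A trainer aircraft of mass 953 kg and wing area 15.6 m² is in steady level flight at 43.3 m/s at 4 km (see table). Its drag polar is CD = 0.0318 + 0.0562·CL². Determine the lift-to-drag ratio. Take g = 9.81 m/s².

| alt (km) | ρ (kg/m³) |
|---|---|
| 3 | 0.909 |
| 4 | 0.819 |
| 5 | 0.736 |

At 4 km, from the table: ρ = 0.819 kg/m³.
In steady level flight, lift balances weight: W = mg = 953 × 9.81 = 9348.9 N.
q = ½ρv² = ½ × 0.819 × 43.3² = 767.8 Pa.
CL = W/(q·S) = 9348.9 / (767.8 × 15.6) = 0.7806.
CD = 0.0318 + 0.0562 × 0.7806² = 0.06604.
L/D = CL/CD = 0.7806 / 0.06604 = 11.8

L/D = 11.8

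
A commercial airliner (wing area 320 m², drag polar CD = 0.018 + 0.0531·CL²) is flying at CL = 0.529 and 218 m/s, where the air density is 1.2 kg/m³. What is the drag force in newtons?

CD = 0.018 + 0.0531 × 0.529² = 0.03286
D = ½ρv²S·CD = ½ × 1.2 × 218² × 320 × 0.03286 = 3×10^5 N

D = 3×10^5 N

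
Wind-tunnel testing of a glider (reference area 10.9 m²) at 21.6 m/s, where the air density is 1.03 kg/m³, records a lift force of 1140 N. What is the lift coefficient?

From L = ½ρv²S·CL, rearranging gives CL = 2L/(ρv²S).
CL = 2 × 1140 / (1.03 × 21.6² × 10.9) = 0.435

CL = 0.435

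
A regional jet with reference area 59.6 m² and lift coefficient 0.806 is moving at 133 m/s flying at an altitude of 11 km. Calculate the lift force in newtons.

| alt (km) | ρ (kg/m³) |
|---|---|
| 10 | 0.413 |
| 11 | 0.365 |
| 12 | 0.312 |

L = 1.55×10^5 N

At 11 km, from the table: ρ = 0.365 kg/m³.
Dynamic pressure q = ½ρv² = ½ × 0.365 × 133² = 3228 Pa.
L = q·S·CL = 3228 × 59.6 × 0.806 = 1.55×10^5 N ≈ 155 kN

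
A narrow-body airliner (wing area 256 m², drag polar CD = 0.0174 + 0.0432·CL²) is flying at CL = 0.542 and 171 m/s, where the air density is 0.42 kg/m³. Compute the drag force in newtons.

CD = 0.0174 + 0.0432 × 0.542² = 0.03009
D = ½ρv²S·CD = ½ × 0.42 × 171² × 256 × 0.03009 = 47300 N

D = 47300 N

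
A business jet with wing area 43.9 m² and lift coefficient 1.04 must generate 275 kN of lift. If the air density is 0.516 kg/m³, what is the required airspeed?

v = 153 m/s

L = ½ρv²S·CL ⇒ v = √(2L/(ρ·S·CL))
v = √(2 × 2.75×10^5 / (0.516 × 43.9 × 1.04)) = √23350 = 153 m/s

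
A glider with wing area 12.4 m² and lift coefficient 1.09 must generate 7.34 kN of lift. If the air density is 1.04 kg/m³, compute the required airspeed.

L = ½ρv²S·CL ⇒ v = √(2L/(ρ·S·CL))
v = √(2 × 7340 / (1.04 × 12.4 × 1.09)) = √1044 = 32.3 m/s

v = 32.3 m/s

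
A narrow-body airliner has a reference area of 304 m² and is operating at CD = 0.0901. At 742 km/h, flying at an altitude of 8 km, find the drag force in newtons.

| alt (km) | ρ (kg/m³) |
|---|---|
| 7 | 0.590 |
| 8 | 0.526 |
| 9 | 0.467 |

D = 3.06×10^5 N

At 8 km, from the table: ρ = 0.526 kg/m³.
Convert speed: v = 742 km/h ÷ 3.6 = 206.1 m/s.
Dynamic pressure q = ½ρv² = ½ × 0.526 × 206.1² = 11170 Pa.
D = q·S·CD = 11170 × 304 × 0.0901 = 3.06×10^5 N ≈ 306 kN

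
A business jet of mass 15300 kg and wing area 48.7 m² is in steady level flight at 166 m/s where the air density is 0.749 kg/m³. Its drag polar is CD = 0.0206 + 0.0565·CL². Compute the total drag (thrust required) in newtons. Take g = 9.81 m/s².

D = 12900 N

In steady level flight, lift balances weight: W = mg = 15300 × 9.81 = 1.5009×10^5 N.
q = ½ρv² = ½ × 0.749 × 166² = 10320 Pa.
CL = W/(q·S) = 1.5009×10^5 / (10320 × 48.7) = 0.2987.
CD = 0.0206 + 0.0565 × 0.2987² = 0.02564.
D = q·S·CD = 10320 × 48.7 × 0.02564 = 12890 N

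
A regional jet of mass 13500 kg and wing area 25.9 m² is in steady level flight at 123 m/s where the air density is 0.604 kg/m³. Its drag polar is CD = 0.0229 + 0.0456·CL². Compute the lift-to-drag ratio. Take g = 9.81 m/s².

L/D = 14

Weight W = mg = 13500 × 9.81 = 1.3244×10^5 N; in level flight L = W.
q = ½ρv² = ½ × 0.604 × 123² = 4569 Pa.
CL = 2W/(ρv²S) = 2×1.3244×10^5/(0.604×123²×25.9) = 1.119.
CD = 0.0229 + 0.0456 × 1.119² = 0.08001.
L/D = CL/CD = 1.119 / 0.08001 = 14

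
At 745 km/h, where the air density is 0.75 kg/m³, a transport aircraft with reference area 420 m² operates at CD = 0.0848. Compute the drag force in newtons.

Convert speed: v = 745 km/h ÷ 3.6 = 206.9 m/s.
Dynamic pressure q = ½ρv² = ½ × 0.75 × 206.9² = 16060 Pa.
D = q·S·CD = 16060 × 420 × 0.0848 = 5.72×10^5 N ≈ 572 kN

D = 5.72×10^5 N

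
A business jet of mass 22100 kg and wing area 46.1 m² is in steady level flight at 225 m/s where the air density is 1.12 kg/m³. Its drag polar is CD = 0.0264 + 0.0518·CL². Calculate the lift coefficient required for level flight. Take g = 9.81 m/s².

CL = 0.166

Level flight ⇒ L = W = m·g = 22100 × 9.81 = 2.168×10^5 N.
Dynamic pressure q = 0.5 × 1.12 × 225² = 28350 Pa.
Required CL = L/(qS) = 2.168×10^5/(28350·46.1) = 0.1659.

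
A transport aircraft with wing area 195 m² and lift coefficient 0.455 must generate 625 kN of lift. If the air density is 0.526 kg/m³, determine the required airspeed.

L = ½ρv²S·CL ⇒ v = √(2L/(ρ·S·CL))
v = √(2 × 6.25×10^5 / (0.526 × 195 × 0.455)) = √26780 = 164 m/s

v = 164 m/s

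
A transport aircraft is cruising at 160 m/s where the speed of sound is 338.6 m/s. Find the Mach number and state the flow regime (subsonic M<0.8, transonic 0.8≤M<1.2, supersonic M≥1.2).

M = 0.473 (subsonic)

M = v/a = 160 / 338.6 = 0.473
M = 0.473 → subsonic.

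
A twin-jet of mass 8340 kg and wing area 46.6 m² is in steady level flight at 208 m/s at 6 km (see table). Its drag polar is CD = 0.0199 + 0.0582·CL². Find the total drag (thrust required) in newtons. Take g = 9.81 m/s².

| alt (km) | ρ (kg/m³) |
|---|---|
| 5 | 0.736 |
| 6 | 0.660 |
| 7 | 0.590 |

At 6 km, from the table: ρ = 0.660 kg/m³.
In steady level flight, lift balances weight: W = mg = 8340 × 9.81 = 81815 N.
q = ½ρv² = ½ × 0.66 × 208² = 14280 Pa.
CL = 2W/(ρv²S) = 2×81815/(0.66×208²×46.6) = 0.123.
CD = 0.0199 + 0.0582 × 0.123² = 0.02078.
D = q·S·CD = 14280 × 46.6 × 0.02078 = 13830 N

D = 13800 N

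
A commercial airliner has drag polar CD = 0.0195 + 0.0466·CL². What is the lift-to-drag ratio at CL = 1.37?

CD = 0.0195 + 0.0466 × 1.37² = 0.107
L/D = CL/CD = 1.37 / 0.107 = 12.8

L/D = 12.8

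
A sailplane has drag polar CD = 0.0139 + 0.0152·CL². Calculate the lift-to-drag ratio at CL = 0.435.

L/D = 25.9

CD = 0.0139 + 0.0152 × 0.435² = 0.01678
L/D = CL/CD = 0.435 / 0.01678 = 25.9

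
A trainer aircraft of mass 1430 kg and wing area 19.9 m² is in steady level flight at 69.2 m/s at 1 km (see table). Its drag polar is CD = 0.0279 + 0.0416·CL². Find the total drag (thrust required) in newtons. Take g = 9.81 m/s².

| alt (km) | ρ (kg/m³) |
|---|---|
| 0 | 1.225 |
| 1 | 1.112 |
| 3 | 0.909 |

D = 1630 N

At 1 km, from the table: ρ = 1.112 kg/m³.
Level flight ⇒ L = W = m·g = 1430 × 9.81 = 14028 N.
Dynamic pressure q = 0.5 × 1.112 × 69.2² = 2662 Pa.
CL = 2W/(ρv²S) = 2×14028/(1.112×69.2²×19.9) = 0.2648.
CD = 0.0279 + 0.0416 × 0.2648² = 0.03082.
D = q·S·CD = 2662 × 19.9 × 0.03082 = 1633 N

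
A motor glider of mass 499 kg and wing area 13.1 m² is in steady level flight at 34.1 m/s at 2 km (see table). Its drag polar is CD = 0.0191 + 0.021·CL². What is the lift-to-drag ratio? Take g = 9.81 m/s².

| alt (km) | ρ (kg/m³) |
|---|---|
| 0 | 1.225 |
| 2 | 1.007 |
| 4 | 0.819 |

At 2 km, from the table: ρ = 1.007 kg/m³.
Weight W = mg = 499 × 9.81 = 4895.2 N; in level flight L = W.
q = ½ρv² = ½ × 1.007 × 34.1² = 585.5 Pa.
Required CL = L/(qS) = 4895.2/(585.5·13.1) = 0.6382.
CD = 0.0191 + 0.021 × 0.6382² = 0.02765.
L/D = CL/CD = 0.6382 / 0.02765 = 23.1

L/D = 23.1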